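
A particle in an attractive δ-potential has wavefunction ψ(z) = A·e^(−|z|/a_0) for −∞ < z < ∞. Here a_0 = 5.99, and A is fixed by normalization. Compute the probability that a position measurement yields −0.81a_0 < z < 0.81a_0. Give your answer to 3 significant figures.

P ≈ 0.802

P = ∫_{−0.81a_0}^{0.81a_0} |ψ(z)|² dz.
With A² fixed by ∫|ψ|² = 1, i.e. A² = (a_0)^(−1), substitute and integrate.
Both integrals are even about z = 0, so only the z ≥ 0 halves are needed (the factors of 2 cancel). Let u = z/a_0; then A² and the length scale cancel, so P = ∫_{0}^{0.81} e^(-2·u) du ÷ ∫_{0}^{∞} e^(-2·u) du.
Using ∫ e^(-2·u) du = -e^(-2·u)/2, the numerator is 1/2 - e^(-81/50)/2 and the denominator is 1/2.
This works out to P = 0.8021.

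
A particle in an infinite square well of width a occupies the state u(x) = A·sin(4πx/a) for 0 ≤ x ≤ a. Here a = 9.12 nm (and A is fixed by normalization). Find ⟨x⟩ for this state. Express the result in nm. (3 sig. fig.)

⟨x⟩ ≈ 4.56 nm

The expectation value is the |u|²-weighted average of x: ∫ x|u|² dx.
Since the A² factors cancel between numerator and denominator, ⟨x⟩ = a/2.
With a = 9.12, ⟨x⟩ = 4.560.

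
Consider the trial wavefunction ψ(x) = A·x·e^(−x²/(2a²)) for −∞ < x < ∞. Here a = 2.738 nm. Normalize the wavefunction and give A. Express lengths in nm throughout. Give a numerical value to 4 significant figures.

We need A² ∫|f|² dx = 1, taking the integral from −∞ to ∞.
Carrying out the integral gives A² · √(π)·a^3/2.
So A² = (√(π)·a^3/2)^(−1).
Substituting a = 2.738 gives A² = 0.054974, so A = 0.23446.

A ≈ 0.2345 nm^(-3/2)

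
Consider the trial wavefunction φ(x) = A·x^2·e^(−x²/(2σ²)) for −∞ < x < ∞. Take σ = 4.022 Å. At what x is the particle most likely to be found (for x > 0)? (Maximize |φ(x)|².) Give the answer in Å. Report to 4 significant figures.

x ≈ 5.688 Å

Set d/dx [|φ(x)|²] = 0 and solve for x > 0.
Solving yields x = √(2)·σ.
With σ = 4.022, the value of x > 0 at which the probability density is greatest is 5.6880 Å.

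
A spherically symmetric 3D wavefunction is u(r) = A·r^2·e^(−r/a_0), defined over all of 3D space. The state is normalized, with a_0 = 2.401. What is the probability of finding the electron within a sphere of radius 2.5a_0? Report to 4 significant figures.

P ≈ 0.2378

With dV = 4πr²dr, the probability is ∫|u|² dV over r ≤ 2.5a_0.
A² is fixed by ∫₀^∞ 4πr²|u|² dr = 1, i.e. A² = (45·π·a_0^7/2)^(−1).
Let t = r/a_0; then A², 4π and the length scale all cancel, so P = ∫_{0}^{2.5} t^6·e^(-2·t) dt ÷ ∫_{0}^{∞} t^6·e^(-2·t) dt.
Using ∫ t^6·e^(-2·t) dt = -(4·t^6 + 12·t^5 + 30·t^4 + 60·t^3 + 90·t^2 + 90·t + 45)·e^(-2·t)/8, the numerator is ≈ 1.33772 and the denominator is 45/8.
Taking the ratio yields P = 0.23782.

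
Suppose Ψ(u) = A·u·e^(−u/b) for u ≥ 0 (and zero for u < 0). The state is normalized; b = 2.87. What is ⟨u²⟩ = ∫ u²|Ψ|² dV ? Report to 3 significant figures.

⟨u²⟩ = ∫ u^2 |Ψ|² du over the full domain.
Since the A² factors cancel between numerator and denominator, ⟨u²⟩ = 3·b^2.
With b = 2.87, ⟨u^2⟩ = 24.71.

⟨u^2⟩ ≈ 24.7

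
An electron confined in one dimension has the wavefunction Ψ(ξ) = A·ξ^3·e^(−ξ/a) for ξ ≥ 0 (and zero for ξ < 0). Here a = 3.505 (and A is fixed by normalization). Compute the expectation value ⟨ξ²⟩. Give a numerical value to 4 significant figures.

The expectation value is the |Ψ|²-weighted average of ξ^2: ∫ ξ^2|Ψ|² dξ.
Evaluating both integrals, ⟨ξ²⟩ = 14·a^2.
Putting a = 3.505 gives 171.99.

⟨ξ^2⟩ ≈ 172.0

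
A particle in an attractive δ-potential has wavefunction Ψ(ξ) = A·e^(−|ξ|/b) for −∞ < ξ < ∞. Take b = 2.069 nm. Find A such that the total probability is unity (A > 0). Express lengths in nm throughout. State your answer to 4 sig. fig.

The normalization condition is ∫|Ψ|² dξ = 1 from −∞ to ∞.
With ∫₀^∞ ξ^0 e^(−αξ) dξ = 0!/α^1, carrying out the integral gives A² · b.
Hence A² = 1/[b].
Plugging in b = 2.069 yields A = 0.69522.

A ≈ 0.6952 nm^(-1/2)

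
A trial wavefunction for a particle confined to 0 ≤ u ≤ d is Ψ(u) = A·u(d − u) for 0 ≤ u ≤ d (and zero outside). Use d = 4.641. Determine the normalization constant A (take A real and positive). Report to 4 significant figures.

A ≈ 0.1180

The normalization condition is ∫|Ψ|² du = 1 from 0 to d.
Expanding the polynomial and integrating term by term, with Ψ = A·u(d − u), the integral evaluates to A²·[d^5/30].
Plugging in d = 4.641 yields A = 0.11804.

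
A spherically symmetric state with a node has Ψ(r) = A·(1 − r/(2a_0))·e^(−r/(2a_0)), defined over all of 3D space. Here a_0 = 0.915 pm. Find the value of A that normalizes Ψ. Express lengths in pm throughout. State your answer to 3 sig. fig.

A ≈ 0.228 pm^(-3/2)

The normalization condition is ∫|Ψ|² 4πr² dr = 1 from 0 to ∞.
With ∫₀^∞ r^4 e^(−αr) dr = 4!/α^5, ∫|Ψ|² 4πr² dr = A²·(8·π·a_0^3).
Setting this equal to 1 gives A² = 1/(8·π·a_0^3).
With a_0 = 0.915: A² = 0.05194 and A = 0.2279.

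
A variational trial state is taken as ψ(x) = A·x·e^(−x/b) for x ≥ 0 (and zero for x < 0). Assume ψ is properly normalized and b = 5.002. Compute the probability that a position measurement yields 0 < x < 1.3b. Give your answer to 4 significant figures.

P ≈ 0.4816

|ψ|² is the probability density, so P = ∫_{0}^{1.3b} |ψ|² dx.
The normalization integral ∫|ψ|²dx over the whole domain equals b^3/4·A², and A² cancels in the ratio.
In terms of u = x/b (A² and the length scale cancel between numerator and denominator), P = [∫_{0}^{1.3} u^2·e^(-2·u) du] / [∫_{0}^{∞} u^2·e^(-2·u) du].
An antiderivative of u^2·e^(-2·u) is -(2·u^2 + 2·u + 1)·e^(-2·u)/4; evaluating from 0 to 1.3 gives 1/4 - 349·e^(-13/5)/200, while the full integral is 1/4.
The result is P = 0.48157.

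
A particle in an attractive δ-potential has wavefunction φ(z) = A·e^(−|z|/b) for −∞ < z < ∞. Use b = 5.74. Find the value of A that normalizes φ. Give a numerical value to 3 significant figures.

We need A² ∫|f|² dz = 1, taking the integral from −∞ to ∞.
Recall ∫₀^∞ z^m e^(−z/β) dz = m!·β^(m+1), carrying out the integral gives A² · b.
Setting this equal to 1 gives A² = 1/(b).
Plugging in b = 5.74 yields A = 0.4174.

A ≈ 0.417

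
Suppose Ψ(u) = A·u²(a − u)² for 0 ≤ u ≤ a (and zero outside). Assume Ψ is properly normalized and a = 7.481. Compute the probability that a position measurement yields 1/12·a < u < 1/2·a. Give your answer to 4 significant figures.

P ≈ 0.4996

The probability is P = ∫ |Ψ|² du over [1/12·a, 1/2·a].
With A² fixed by ∫|Ψ|² = 1, i.e. A² = (a^9/630)^(−1), substitute and integrate.
Let t = u/a; then A² and the length scale cancel, so P = ∫_{1/12}^{1/2} t^4·(1 - t)^4 dt ÷ ∫_{0}^{1} t^4·(1 - t)^4 dt.
With ∫ t^4·(1 - t)^4 dt = t^5·(70·t^4 - 315·t^3 + 540·t^2 - 420·t + 126)/630 + C, the region integral is ≈ 0.000793048 and the full one is 1/630.
Taking the ratio, P = 0.49962.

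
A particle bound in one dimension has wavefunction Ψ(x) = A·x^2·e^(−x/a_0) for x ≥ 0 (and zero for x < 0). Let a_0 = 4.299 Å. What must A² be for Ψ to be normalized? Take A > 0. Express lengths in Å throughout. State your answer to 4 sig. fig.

Require ∫ |Ψ|² dx = 1 over the whole domain.
The integral (without the A² prefactor) comes out to 3·a_0^5/4.
Setting this equal to 1 gives A² = 1/(3·a_0^5/4).
Substituting a_0 = 4.299 gives A² = 0.00090803, so A = 0.030134.

A^2 ≈ 0.0009080 Å^(-5)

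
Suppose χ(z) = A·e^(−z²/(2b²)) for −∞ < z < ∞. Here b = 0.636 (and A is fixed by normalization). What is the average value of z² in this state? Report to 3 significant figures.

By definition ⟨z²⟩ = ∫ z^2 |χ(z)|² dz.
Evaluating both integrals, ⟨z²⟩ = b^2/2.
Putting b = 0.636 gives 0.2022.

⟨z^2⟩ ≈ 0.202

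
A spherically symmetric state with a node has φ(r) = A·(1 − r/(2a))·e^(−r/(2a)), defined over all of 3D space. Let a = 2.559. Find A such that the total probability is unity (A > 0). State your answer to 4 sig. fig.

Normalization requires ∫|φ|² 4πr² dr = 1, integrated from 0 to ∞.
(Spherical symmetry: dV = 4πr² dr.)
With ∫₀^∞ r^4 e^(−αr) dr = 4!/α^5, the integral (without the A² prefactor) comes out to 8·π·a^3.
Hence A² = 1/[8·π·a^3].
With a = 2.559: A² = 0.0023744 and A = 0.048728.

A ≈ 0.04873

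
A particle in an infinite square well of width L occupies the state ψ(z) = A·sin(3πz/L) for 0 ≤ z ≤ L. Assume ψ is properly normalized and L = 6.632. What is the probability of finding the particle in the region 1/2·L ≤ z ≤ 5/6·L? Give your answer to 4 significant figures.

The probability is P = ∫ |ψ|² dz over [1/2·L, 5/6·L].
The normalization integral ∫|ψ|²dz over the whole domain equals L/2·A², and A² cancels in the ratio.
In terms of u = z/L (A² and the length scale cancel between numerator and denominator), P = [∫_{1/2}^{5/6} sin(3·π·u)^2 du] / [∫_{0}^{1} sin(3·π·u)^2 du].
Using ∫ sin(3·π·u)^2 du = u/2 - sin(6·π·u)/(12·π), the numerator is 1/6 and the denominator is 1/2.
The result is P = 1/3.

P ≈ 0.3333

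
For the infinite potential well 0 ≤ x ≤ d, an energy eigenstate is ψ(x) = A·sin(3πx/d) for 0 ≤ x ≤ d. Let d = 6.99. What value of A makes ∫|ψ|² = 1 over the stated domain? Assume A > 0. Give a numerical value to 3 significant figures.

Normalization requires ∫|ψ|² dx = 1, integrated from 0 to d.
Carrying out the integral gives A² · d/2.
With d = 6.99: A² = 0.2861 and A = 0.5349.

A ≈ 0.535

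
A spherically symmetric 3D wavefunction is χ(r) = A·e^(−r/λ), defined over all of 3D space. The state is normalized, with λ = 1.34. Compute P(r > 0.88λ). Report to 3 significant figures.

P ≈ 0.741

P = ∫ |χ|² 4πr² dr over r > 0.88λ.
A² is fixed by ∫₀^∞ 4πr²|χ|² dr = 1, i.e. A² = (π·λ^3)^(−1).
Let u = r/λ; then A², 4π and the length scale all cancel, so P = ∫_{0.88}^{∞} u^2·e^(-2·u) du ÷ ∫_{0}^{∞} u^2·e^(-2·u) du.
With ∫ u^2·e^(-2·u) du = -(2·u^2 + 2·u + 1)·e^(-2·u)/4 + C, the region integral is 2693·e^(-44/25)/2500 and the full one is 1/4.
The region integral divided by the full integral gives P = 0.7413.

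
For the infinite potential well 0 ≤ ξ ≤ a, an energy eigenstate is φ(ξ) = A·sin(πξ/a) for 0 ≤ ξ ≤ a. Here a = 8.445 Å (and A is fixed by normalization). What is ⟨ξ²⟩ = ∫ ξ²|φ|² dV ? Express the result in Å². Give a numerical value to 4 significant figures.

By definition ⟨ξ²⟩ = ∫ ξ^2 |φ(ξ)|² dξ.
With ∫₀^a sin²(nπξ/a) dξ = a/2, evaluating both integrals, ⟨ξ²⟩ = -a^2/(2·π^2) + a^2/3.
Putting a = 8.445 gives 20.160.

⟨ξ^2⟩ ≈ 20.16 Å^2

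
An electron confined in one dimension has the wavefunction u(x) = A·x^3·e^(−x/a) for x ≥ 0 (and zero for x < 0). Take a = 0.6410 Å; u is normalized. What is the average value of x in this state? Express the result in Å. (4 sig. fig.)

⟨x⟩ = ∫ x |u|² dx over the full domain.
The ratio of the moment integral to the normalization integral gives ⟨x⟩ = 7·a/2.
With a = 0.6410, ⟨x⟩ = 2.2435.

⟨x⟩ ≈ 2.244 Å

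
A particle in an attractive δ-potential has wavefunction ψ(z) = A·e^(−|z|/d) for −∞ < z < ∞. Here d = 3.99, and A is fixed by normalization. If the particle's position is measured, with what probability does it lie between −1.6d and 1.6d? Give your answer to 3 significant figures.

P ≈ 0.959

P = ∫_{−1.6d}^{1.6d} |ψ(z)|² dz.
Since A² = 1/(d), this is the region integral divided by the full normalization integral.
By symmetry take twice the z ≥ 0 contribution in numerator and denominator; the 2's cancel. In terms of u = z/d (A² and the length scale cancel between numerator and denominator), P = [∫_{0}^{1.6} e^(-2·u) du] / [∫_{0}^{∞} e^(-2·u) du].
An antiderivative of e^(-2·u) is -e^(-2·u)/2; evaluating from 0 to 1.6 gives 1/2 - e^(-16/5)/2, while the full integral is 1/2.
This works out to P = 0.9592.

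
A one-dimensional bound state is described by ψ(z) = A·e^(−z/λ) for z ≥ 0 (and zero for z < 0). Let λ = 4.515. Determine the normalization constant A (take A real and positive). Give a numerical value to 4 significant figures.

The normalization condition is ∫|ψ|² dz = 1 from 0 to ∞.
The integral (without the A² prefactor) comes out to λ/2.
Substituting λ = 4.515 gives A² = 0.44297, so A = 0.66556.

A ≈ 0.6656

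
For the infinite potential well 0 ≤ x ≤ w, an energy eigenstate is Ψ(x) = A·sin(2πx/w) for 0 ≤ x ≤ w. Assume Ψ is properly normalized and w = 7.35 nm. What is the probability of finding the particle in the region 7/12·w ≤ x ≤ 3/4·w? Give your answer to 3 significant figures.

P = ∫_{7/12·w}^{3/4·w} |Ψ(x)|² dx.
With A² fixed by ∫|Ψ|² = 1, i.e. A² = (w/2)^(−1), substitute and integrate.
In terms of u = x/w (A² and the length scale cancel between numerator and denominator), P = [∫_{7/12}^{3/4} sin(2·π·u)^2 du] / [∫_{0}^{1} sin(2·π·u)^2 du].
An antiderivative of sin(2·π·u)^2 is u/2 - sin(4·π·u)/(8·π); evaluating from 7/12 to 3/4 gives √(3)/(16·π) + 1/12, while the full integral is 1/2.
This works out to P = (√(3)/8 + π/6)/π.

P ≈ 0.236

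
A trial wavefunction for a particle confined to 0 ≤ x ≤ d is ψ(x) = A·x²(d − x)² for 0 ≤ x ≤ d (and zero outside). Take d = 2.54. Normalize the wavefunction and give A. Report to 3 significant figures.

The normalization condition is ∫|ψ|² dx = 1 from 0 to d.
Expanding the polynomial and integrating term by term, with ψ = A·x²(d − x)², the integral evaluates to A²·[d^9/630].
So A² = (d^9/630)^(−1).
With d = 2.54: A² = 0.1432 and A = 0.3784.

A ≈ 0.378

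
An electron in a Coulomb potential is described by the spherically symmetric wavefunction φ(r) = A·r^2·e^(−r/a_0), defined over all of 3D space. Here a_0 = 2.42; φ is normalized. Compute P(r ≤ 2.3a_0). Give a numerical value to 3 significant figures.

P ≈ 0.182

Integrate the radial probability density 4πr²|φ|² over r ≤ 2.3a_0.
A² is fixed by ∫₀^∞ 4πr²|φ|² dr = 1, i.e. A² = (45·π·a_0^7/2)^(−1).
In terms of u = r/a_0 (A², 4π and the length scale all cancel between numerator and denominator), P = [∫_{0}^{2.3} u^6·e^(-2·u) du] / [∫_{0}^{∞} u^6·e^(-2·u) du].
With ∫ u^6·e^(-2·u) du = -(4·u^6 + 12·u^5 + 30·u^4 + 60·u^3 + 90·u^2 + 90·u + 45)·e^(-2·u)/8 + C, the region integral is ≈ 1.0236 and the full one is 45/8.
This evaluates to P = 0.1820.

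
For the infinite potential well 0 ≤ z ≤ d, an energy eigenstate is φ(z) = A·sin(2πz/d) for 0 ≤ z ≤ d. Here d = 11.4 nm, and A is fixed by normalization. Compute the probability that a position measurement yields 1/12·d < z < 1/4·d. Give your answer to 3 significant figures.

P ≈ 0.236

The probability is P = ∫ |φ|² dz over [1/12·d, 1/4·d].
Since A² = 1/(d/2), this is the region integral divided by the full normalization integral.
Let u = z/d; then A² and the length scale cancel, so P = ∫_{1/12}^{1/4} sin(2·π·u)^2 du ÷ ∫_{0}^{1} sin(2·π·u)^2 du.
With ∫ sin(2·π·u)^2 du = u/2 - sin(4·π·u)/(8·π) + C, the region integral is √(3)/(16·π) + 1/12 and the full one is 1/2.
Evaluating gives P = (√(3)/8 + π/6)/π.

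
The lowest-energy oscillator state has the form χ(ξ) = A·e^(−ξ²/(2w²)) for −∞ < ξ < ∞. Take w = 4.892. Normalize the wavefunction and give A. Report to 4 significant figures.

A ≈ 0.3396

The normalization condition is ∫|χ|² dξ = 1 from −∞ to ∞.
With ∫_{−∞}^{∞} ξ^(2m) e^(−αξ²) dξ = (2m−1)!!·√π / (2^m α^(m+1/2)), ∫|χ|² dξ = A²·(√(π)·w).
With w = 4.892: A² = 0.11533 and A = 0.33960.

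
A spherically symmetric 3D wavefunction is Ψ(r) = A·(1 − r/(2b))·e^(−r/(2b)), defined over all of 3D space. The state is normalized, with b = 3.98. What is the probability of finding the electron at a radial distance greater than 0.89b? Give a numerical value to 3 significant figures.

Integrate the radial probability density 4πr²|Ψ|² over r > 0.89b.
Normalization gives A² = 1/(8·π·b^3).
Substituting u = r/b, A², 4π and the length scale all cancel in the ratio: P = ∫_{0.89}^{∞} u^2·(1 - u/2)^2·e^(-u) du / ∫_{0}^{∞} u^2·(1 - u/2)^2·e^(-u) du.
Using ∫ u^2·(1 - u/2)^2·e^(-u) du = -(u^4/4 + u^2 + 2·u + 2)·e^(-u), the numerator is ≈ 1.9420 and the denominator is 2.
The region integral divided by the full integral gives P = 0.9710.

P ≈ 0.971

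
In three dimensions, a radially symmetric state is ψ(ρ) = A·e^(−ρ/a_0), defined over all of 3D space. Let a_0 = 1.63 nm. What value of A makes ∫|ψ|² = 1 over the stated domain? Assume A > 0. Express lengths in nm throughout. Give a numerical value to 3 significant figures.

A ≈ 0.271 nm^(-3/2)

Normalization requires ∫|ψ|² 4πρ² dρ = 1, integrated from 0 to ∞.
In 3D with spherical symmetry the volume element is 4πρ² dρ.
With ∫₀^∞ ρ^2 e^(−αρ) dρ = 2!/α^3, carrying out the integral gives A² · π·a_0^3.
Hence A² = 1/[π·a_0^3].
Substituting a_0 = 1.63 gives A² = 0.07350, so A = 0.2711.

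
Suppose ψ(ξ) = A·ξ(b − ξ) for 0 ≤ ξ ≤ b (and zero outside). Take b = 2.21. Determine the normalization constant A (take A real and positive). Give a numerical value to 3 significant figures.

A ≈ 0.754

We need A² ∫|f|² dξ = 1, taking the integral from 0 to b.
The integral (without the A² prefactor) comes out to b^5/30.
Hence A² = 1/[b^5/30].
With b = 2.21: A² = 0.5691 and A = 0.7544.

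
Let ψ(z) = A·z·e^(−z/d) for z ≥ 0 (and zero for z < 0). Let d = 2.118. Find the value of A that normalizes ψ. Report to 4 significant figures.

A ≈ 0.6488

The normalization condition is ∫|ψ|² dz = 1 from 0 to ∞.
Carrying out the integral gives A² · d^3/4.
So A² = (d^3/4)^(−1).
Plugging in d = 2.118 yields A = 0.64885.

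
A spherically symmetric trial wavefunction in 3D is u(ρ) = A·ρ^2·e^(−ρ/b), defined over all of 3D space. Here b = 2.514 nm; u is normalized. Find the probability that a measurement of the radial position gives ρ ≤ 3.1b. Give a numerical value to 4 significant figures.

P ≈ 0.4258

With dV = 4πρ²dρ, the probability is ∫|u|² dV over ρ ≤ 3.1b.
A² is fixed by ∫₀^∞ 4πρ²|u|² dρ = 1, i.e. A² = (45·π·b^7/2)^(−1).
Substituting t = ρ/b, A², 4π and the length scale all cancel in the ratio: P = ∫_{0}^{3.1} t^6·e^(-2·t) dt / ∫_{0}^{∞} t^6·e^(-2·t) dt.
An antiderivative of t^6·e^(-2·t) is -(4·t^6 + 12·t^5 + 30·t^4 + 60·t^3 + 90·t^2 + 90·t + 45)·e^(-2·t)/8; evaluating from 0 to 3.1 gives ≈ 2.39505, while the full integral is 45/8.
This evaluates to P = 0.42579.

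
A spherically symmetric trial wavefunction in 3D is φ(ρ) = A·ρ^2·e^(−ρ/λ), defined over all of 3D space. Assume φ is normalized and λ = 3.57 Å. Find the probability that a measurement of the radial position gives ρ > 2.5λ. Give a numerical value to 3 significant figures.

P ≈ 0.762

P = ∫ |φ|² 4πρ² dρ over ρ > 2.5λ.
The full normalization integral is A²·[45·π·λ^7/2] = 1, fixing A².
Substituting u = ρ/λ, A², 4π and the length scale all cancel in the ratio: P = ∫_{2.5}^{∞} u^6·e^(-2·u) du / ∫_{0}^{∞} u^6·e^(-2·u) du.
Using ∫ u^6·e^(-2·u) du = -(4·u^6 + 12·u^5 + 30·u^4 + 60·u^3 + 90·u^2 + 90·u + 45)·e^(-2·u)/8, the numerator is ≈ 4.2873 and the denominator is 45/8.
The region integral divided by the full integral gives P = 0.7622.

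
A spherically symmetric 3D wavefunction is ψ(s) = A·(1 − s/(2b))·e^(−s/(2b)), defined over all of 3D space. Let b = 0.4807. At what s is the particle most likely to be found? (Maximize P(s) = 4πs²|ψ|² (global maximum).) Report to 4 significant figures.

The maximum of P(s) = 4πs²|ψ|² occurs where its derivative vanishes.
This gives s = b·(√(5) + 3).
With b = 0.4807, the most probable radial distance is 2.5170.

s ≈ 2.517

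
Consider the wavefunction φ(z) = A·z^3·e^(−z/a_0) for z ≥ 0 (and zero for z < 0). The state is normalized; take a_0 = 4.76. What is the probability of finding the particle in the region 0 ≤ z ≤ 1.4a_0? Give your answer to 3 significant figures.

P ≈ 0.0244

|φ|² is the probability density, so P = ∫_{0}^{1.4a_0} |φ|² dz.
The normalization integral ∫|φ|²dz over the whole domain equals 45·a_0^7/8·A², and A² cancels in the ratio.
Let u = z/a_0; then A² and the length scale cancel, so P = ∫_{0}^{1.4} u^6·e^(-2·u) du ÷ ∫_{0}^{∞} u^6·e^(-2·u) du.
Using ∫ u^6·e^(-2·u) du = -(4·u^6 + 12·u^5 + 30·u^4 + 60·u^3 + 90·u^2 + 90·u + 45)·e^(-2·u)/8, the numerator is ≈ 0.13731 and the denominator is 45/8.
The result is P = 0.02441.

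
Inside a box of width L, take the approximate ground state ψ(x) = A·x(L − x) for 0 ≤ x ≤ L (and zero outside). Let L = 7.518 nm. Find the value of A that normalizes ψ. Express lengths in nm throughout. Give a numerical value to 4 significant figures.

A ≈ 0.03534 nm^(-5/2)

We need A² ∫|f|² dx = 1, taking the integral from 0 to L.
Carrying out the integral gives A² · L^5/30.
Setting this equal to 1 gives A² = 1/(L^5/30).
With L = 7.518: A² = 0.0012491 and A = 0.035343.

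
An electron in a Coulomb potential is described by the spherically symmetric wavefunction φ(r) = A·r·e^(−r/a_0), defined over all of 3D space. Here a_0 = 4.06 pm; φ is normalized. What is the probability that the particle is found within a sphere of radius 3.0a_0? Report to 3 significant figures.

P = ∫ |φ|² 4πr² dr over r ≤ 3.0a_0.
The full normalization integral is A²·[3·π·a_0^5] = 1, fixing A².
Let u = r/a_0; then A², 4π and the length scale all cancel, so P = ∫_{0}^{3.0} u^4·e^(-2·u) du ÷ ∫_{0}^{∞} u^4·e^(-2·u) du.
An antiderivative of u^4·e^(-2·u) is -(u^4/2 + u^3 + 3·u^2/2 + 3·u/2 + 3/4)·e^(-2·u); evaluating from 0 to 3.0 gives 3/4 - 345·e^(-6)/4, while the full integral is 3/4.
This evaluates to P = 0.7149.

P ≈ 0.715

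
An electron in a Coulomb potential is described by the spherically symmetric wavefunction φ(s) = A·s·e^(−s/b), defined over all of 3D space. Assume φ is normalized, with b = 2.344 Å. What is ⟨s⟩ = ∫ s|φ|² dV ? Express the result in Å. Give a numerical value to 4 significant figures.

⟨s⟩ ≈ 5.860 Å

The expectation value is the |φ|²-weighted average of s: ∫ s|φ|² 4πs² ds.
The ratio of the moment integral to the normalization integral gives ⟨s⟩ = 5·b/2.
With b = 2.344, ⟨s⟩ = 5.8600.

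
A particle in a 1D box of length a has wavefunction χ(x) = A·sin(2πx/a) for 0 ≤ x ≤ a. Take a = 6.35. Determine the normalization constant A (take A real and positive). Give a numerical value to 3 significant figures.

A ≈ 0.561

We need A² ∫|f|² dx = 1, taking the integral from 0 to a.
Carrying out the integral gives A² · a/2.
Substituting a = 6.35 gives A² = 0.3150, so A = 0.5612.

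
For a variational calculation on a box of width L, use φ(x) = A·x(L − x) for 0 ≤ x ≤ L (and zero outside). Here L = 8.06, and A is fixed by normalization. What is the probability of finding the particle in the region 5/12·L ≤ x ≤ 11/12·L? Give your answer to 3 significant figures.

P ≈ 0.648

P = ∫_{5/12·L}^{11/12·L} |φ(x)|² dx.
Since A² = 1/(L^5/30), this is the region integral divided by the full normalization integral.
Let u = x/L; then A² and the length scale cancel, so P = ∫_{5/12}^{11/12} u^2·(1 - u)^2 du ÷ ∫_{0}^{1} u^2·(1 - u)^2 du.
An antiderivative of u^2·(1 - u)^2 is u^3·(6·u^2 - 15·u + 10)/30; evaluating from 5/12 to 11/12 gives ≈ 0.021610, while the full integral is 1/30.
The result is P = 4481/6912.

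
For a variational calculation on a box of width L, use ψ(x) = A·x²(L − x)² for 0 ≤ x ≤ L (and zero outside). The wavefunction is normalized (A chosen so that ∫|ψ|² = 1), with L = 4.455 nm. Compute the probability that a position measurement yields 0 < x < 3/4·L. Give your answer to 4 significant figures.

P = ∫_{0}^{3/4·L} |ψ(x)|² dx.
Since A² = 1/(L^9/630), this is the region integral divided by the full normalization integral.
Substituting u = x/L, A² and the length scale cancel in the ratio: P = ∫_{0}^{3/4} u^4·(1 - u)^4 du / ∫_{0}^{1} u^4·(1 - u)^4 du.
An antiderivative of u^4·(1 - u)^4 is u^5·(70·u^4 - 315·u^3 + 540·u^2 - 420·u + 126)/630; evaluating from 0 to 3/4 gives ≈ 0.00150964, while the full integral is 1/630.
This works out to P = 0.95107.

P ≈ 0.9511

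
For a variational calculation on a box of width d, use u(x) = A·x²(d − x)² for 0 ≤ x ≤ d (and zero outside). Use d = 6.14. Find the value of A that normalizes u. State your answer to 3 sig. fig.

Normalization requires ∫|u|² dx = 1, integrated from 0 to d.
With u = A·x²(d − x)², the integral evaluates to A²·[d^9/630].
So A² = (d^9/630)^(−1).
With d = 6.14: A² = 0.00005080 and A = 0.007127.

A ≈ 0.00713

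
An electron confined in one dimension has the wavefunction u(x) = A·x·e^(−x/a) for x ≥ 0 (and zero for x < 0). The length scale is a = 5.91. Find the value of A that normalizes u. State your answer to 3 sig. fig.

A ≈ 0.139

Require ∫ |u|² dx = 1 over the whole domain.
With u = A·x·e^(−x/a), the integral evaluates to A²·[a^3/4].
With a = 5.91: A² = 0.01938 and A = 0.1392.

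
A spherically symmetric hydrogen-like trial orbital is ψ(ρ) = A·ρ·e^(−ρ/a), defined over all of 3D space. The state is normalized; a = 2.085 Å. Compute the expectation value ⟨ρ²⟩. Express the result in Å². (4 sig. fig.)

⟨ρ^2⟩ ≈ 32.60 Å^2

The expectation value is the |ψ|²-weighted average of ρ^2: ∫ ρ^2|ψ|² 4πρ² dρ.
Using ∫₀^∞ ρⁿ e^(−αρ) dρ = n!/αⁿ⁺¹, the ratio of the moment integral to the normalization integral gives ⟨ρ²⟩ = 15·a^2/2.
With a = 2.085, ⟨ρ^2⟩ = 32.604.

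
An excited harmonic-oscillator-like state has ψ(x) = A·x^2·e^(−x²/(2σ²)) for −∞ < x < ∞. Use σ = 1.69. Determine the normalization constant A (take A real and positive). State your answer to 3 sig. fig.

A ≈ 0.234

We need A² ∫|f|² dx = 1, taking the integral from −∞ to ∞.
The integral (without the A² prefactor) comes out to 3·√(π)·σ^5/4.
Substituting σ = 1.69 gives A² = 0.05457, so A = 0.2336.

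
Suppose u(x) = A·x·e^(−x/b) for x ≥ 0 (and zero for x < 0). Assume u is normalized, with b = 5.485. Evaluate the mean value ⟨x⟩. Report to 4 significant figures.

⟨x⟩ ≈ 8.228

The expectation value is the |u|²-weighted average of x: ∫ x|u|² dx.
Using ∫₀^∞ xⁿ e^(−αx) dx = n!/αⁿ⁺¹, the ratio of the moment integral to the normalization integral gives ⟨x⟩ = 3·b/2.
With b = 5.485, ⟨x⟩ = 8.2275.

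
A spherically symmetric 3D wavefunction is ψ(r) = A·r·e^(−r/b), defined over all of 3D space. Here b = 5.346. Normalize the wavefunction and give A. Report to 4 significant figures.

We need A² ∫|f|² 4πr² dr = 1, taking the integral from 0 to ∞.
∫|ψ|² 4πr² dr = A²·(3·π·b^5).
Hence A² = 1/[3·π·b^5].
With b = 5.346: A² = 0.000024299 and A = 0.0049294.

A ≈ 0.004929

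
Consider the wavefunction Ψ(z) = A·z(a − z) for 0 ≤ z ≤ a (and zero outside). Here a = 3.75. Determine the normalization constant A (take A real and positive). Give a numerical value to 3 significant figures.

We need A² ∫|f|² dz = 1, taking the integral from 0 to a.
∫|Ψ|² dz = A²·(a^5/30).
With a = 3.75: A² = 0.04045 and A = 0.2011.

A ≈ 0.201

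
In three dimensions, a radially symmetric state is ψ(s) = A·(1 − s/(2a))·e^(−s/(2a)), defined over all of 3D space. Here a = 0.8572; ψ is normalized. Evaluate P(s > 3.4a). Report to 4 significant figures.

P ≈ 0.8972

Integrate the radial probability density 4πs²|ψ|² over s > 3.4a.
The full normalization integral is A²·[8·π·a^3] = 1, fixing A².
In terms of u = s/a (A², 4π and the length scale all cancel between numerator and denominator), P = [∫_{3.4}^{∞} u^2·(1 - u/2)^2·e^(-u) du] / [∫_{0}^{∞} u^2·(1 - u/2)^2·e^(-u) du].
With ∫ u^2·(1 - u/2)^2·e^(-u) du = -(u^4/4 + u^2 + 2·u + 2)·e^(-u) + C, the region integral is ≈ 1.79443 and the full one is 2.
Taking the ratio yields P = 0.89721.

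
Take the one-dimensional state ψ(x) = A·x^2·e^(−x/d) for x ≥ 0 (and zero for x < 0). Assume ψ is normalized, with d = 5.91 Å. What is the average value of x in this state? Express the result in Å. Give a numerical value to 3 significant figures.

⟨x⟩ ≈ 14.8 Å

The expectation value is the |ψ|²-weighted average of x: ∫ x|ψ|² dx.
With ∫₀^∞ x^5 e^(−αx) dx = 5!/α^6, the ratio of the moment integral to the normalization integral gives ⟨x⟩ = 5·d/2.
With d = 5.91, ⟨x⟩ = 14.78.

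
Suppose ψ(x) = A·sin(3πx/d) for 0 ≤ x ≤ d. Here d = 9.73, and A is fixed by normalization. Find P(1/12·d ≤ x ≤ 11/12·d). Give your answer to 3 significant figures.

P = ∫_{1/12·d}^{11/12·d} |ψ(x)|² dx.
With A² fixed by ∫|ψ|² = 1, i.e. A² = (d/2)^(−1), substitute and integrate.
In terms of u = x/d (A² and the length scale cancel between numerator and denominator), P = [∫_{1/12}^{11/12} sin(3·π·u)^2 du] / [∫_{0}^{1} sin(3·π·u)^2 du].
An antiderivative of sin(3·π·u)^2 is u/2 - sin(6·π·u)/(12·π); evaluating from 1/12 to 11/12 gives 1/(6·π) + 5/12, while the full integral is 1/2.
The result is P = (2 + 5·π)/(6·π).

P ≈ 0.939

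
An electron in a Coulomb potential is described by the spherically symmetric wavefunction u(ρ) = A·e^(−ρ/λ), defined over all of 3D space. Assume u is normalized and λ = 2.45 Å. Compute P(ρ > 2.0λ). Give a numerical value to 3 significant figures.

P ≈ 0.238

With dV = 4πρ²dρ, the probability is ∫|u|² dV over ρ > 2.0λ.
The full normalization integral is A²·[π·λ^3] = 1, fixing A².
Substituting t = ρ/λ, A², 4π and the length scale all cancel in the ratio: P = ∫_{2.0}^{∞} t^2·e^(-2·t) dt / ∫_{0}^{∞} t^2·e^(-2·t) dt.
Using ∫ t^2·e^(-2·t) dt = -(2·t^2 + 2·t + 1)·e^(-2·t)/4, the numerator is 13·e^(-4)/4 and the denominator is 1/4.
Taking the ratio yields P = 0.2381.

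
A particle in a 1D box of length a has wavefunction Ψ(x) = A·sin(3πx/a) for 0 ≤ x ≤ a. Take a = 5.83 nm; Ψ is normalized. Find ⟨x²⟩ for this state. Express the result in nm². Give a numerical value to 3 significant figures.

By definition ⟨x²⟩ = ∫ x^2 |Ψ(x)|² dx.
Evaluating both integrals, ⟨x²⟩ = -a^2/(18·π^2) + a^2/3.
With a = 5.83, ⟨x^2⟩ = 11.14.

⟨x^2⟩ ≈ 11.1 nm^2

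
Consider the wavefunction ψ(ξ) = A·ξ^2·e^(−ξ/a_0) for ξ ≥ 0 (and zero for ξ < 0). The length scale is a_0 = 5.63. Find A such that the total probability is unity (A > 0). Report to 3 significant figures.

Normalization requires ∫|ψ|² dξ = 1, integrated from 0 to ∞.
Using ∫₀^∞ ξⁿ e^(−αξ) dξ = n!/αⁿ⁺¹, the integral (without the A² prefactor) comes out to 3·a_0^5/4.
So A² = (3·a_0^5/4)^(−1).
Substituting a_0 = 5.63 gives A² = 0.0002357, so A = 0.01535.

A ≈ 0.0154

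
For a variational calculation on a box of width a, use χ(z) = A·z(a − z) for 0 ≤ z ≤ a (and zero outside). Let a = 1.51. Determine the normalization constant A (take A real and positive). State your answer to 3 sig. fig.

Require ∫ |χ|² dz = 1 over the whole domain.
Expanding the polynomial and integrating term by term, carrying out the integral gives A² · a^5/30.
Hence A² = 1/[a^5/30].
Plugging in a = 1.51 yields A = 1.955.

A ≈ 1.95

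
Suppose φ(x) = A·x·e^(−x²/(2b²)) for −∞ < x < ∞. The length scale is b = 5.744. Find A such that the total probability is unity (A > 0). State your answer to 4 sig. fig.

A ≈ 0.07716

Require ∫ |φ|² dx = 1 over the whole domain.
With ∫_{−∞}^{∞} x^(2m) e^(−αx²) dx = (2m−1)!!·√π / (2^m α^(m+1/2)), the integral (without the A² prefactor) comes out to √(π)·b^3/2.
Setting this equal to 1 gives A² = 1/(√(π)·b^3/2).
With b = 5.744: A² = 0.0059540 and A = 0.077162.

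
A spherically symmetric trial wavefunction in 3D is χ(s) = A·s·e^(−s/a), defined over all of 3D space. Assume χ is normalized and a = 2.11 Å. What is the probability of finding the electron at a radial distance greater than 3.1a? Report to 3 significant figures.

P ≈ 0.259

Integrate the radial probability density 4πs²|χ|² over s > 3.1a.
A² is fixed by ∫₀^∞ 4πs²|χ|² ds = 1, i.e. A² = (3·π·a^5)^(−1).
Let u = s/a; then A², 4π and the length scale all cancel, so P = ∫_{3.1}^{∞} u^4·e^(-2·u) du ÷ ∫_{0}^{∞} u^4·e^(-2·u) du.
With ∫ u^4·e^(-2·u) du = -(u^4/2 + u^3 + 3·u^2/2 + 3·u/2 + 3/4)·e^(-2·u) + C, the region integral is ≈ 0.19438 and the full one is 3/4.
This evaluates to P = 0.2592.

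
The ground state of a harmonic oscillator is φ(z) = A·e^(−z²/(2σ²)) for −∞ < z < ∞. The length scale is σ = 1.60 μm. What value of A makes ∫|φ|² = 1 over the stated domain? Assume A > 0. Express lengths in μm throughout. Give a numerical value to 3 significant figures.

The normalization condition is ∫|φ|² dz = 1 from −∞ to ∞.
The integral (without the A² prefactor) comes out to √(π)·σ.
So A² = (√(π)·σ)^(−1).
Plugging in σ = 1.60 yields A = 0.5938.

A ≈ 0.594 μm^(-1/2)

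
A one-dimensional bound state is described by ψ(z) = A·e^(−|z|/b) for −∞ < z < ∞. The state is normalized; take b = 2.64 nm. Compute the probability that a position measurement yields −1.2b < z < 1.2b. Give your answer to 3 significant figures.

P = ∫_{−1.2b}^{1.2b} |ψ(z)|² dz.
With A² fixed by ∫|ψ|² = 1, i.e. A² = (b)^(−1), substitute and integrate.
Both integrals are even about z = 0, so only the z ≥ 0 halves are needed (the factors of 2 cancel). Substituting u = z/b, A² and the length scale cancel in the ratio: P = ∫_{0}^{1.2} e^(-2·u) du / ∫_{0}^{∞} e^(-2·u) du.
With ∫ e^(-2·u) du = -e^(-2·u)/2 + C, the region integral is 1/2 - e^(-12/5)/2 and the full one is 1/2.
This works out to P = 0.9093.

P ≈ 0.909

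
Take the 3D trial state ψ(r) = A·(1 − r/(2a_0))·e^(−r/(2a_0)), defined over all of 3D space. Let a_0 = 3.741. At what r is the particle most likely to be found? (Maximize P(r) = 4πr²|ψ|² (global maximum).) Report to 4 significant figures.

r ≈ 19.59

Differentiate P(r) = 4πr²|ψ|² with respect to r and set to zero.
Solving yields r = a_0·(√(5) + 3).
With a_0 = 3.741, the most probable radial distance is 19.588.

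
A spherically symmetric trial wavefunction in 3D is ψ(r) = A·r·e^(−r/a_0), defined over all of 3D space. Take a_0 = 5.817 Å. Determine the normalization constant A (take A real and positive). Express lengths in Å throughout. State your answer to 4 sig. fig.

A ≈ 0.003991 Å^(-5/2)

Require ∫ |ψ|² 4πr² dr = 1 over the whole domain.
Carrying out the integral gives A² · 3·π·a_0^5.
With a_0 = 5.817: A² = 0.000015931 and A = 0.0039913.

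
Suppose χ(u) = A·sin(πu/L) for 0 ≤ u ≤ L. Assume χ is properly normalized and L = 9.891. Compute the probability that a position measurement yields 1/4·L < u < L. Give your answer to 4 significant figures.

P ≈ 0.9092

|χ|² is the probability density, so P = ∫_{1/4·L}^{L} |χ|² du.
Since A² = 1/(L/2), this is the region integral divided by the full normalization integral.
In terms of t = u/L (A² and the length scale cancel between numerator and denominator), P = [∫_{1/4}^{1} sin(π·t)^2 dt] / [∫_{0}^{1} sin(π·t)^2 dt].
With ∫ sin(π·t)^2 dt = t/2 - sin(2·π·t)/(4·π) + C, the region integral is 1/(4·π) + 3/8 and the full one is 1/2.
Taking the ratio, P = (2 + 3·π)/(4·π).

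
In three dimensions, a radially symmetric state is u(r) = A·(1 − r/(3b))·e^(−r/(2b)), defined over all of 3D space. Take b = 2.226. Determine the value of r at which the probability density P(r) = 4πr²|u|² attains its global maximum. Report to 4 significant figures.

The maximum of P(r) = 4πr²|u|² occurs where its derivative vanishes.
Solving yields r = b.
With b = 2.226, the most probable radial distance is 2.2260.

r ≈ 2.226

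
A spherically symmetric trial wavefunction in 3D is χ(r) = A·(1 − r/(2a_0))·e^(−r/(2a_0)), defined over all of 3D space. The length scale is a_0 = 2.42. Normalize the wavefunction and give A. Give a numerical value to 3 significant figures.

The normalization condition is ∫|χ|² 4πr² dr = 1 from 0 to ∞.
In 3D with spherical symmetry the volume element is 4πr² dr.
With ∫₀^∞ r^4 e^(−αr) dr = 4!/α^5, the integral (without the A² prefactor) comes out to 8·π·a_0^3.
So A² = (8·π·a_0^3)^(−1).
With a_0 = 2.42: A² = 0.002807 and A = 0.05299.

A ≈ 0.0530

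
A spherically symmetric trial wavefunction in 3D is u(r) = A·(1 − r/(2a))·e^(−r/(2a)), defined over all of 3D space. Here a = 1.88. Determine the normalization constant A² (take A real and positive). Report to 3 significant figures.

We need A² ∫|f|² 4πr² dr = 1, taking the integral from 0 to ∞.
With ∫₀^∞ r^4 e^(−αr) dr = 4!/α^5, with u = A·(1 − r/(2a))·e^(−r/(2a)), the integral evaluates to A²·[8·π·a^3].
So A² = (8·π·a^3)^(−1).
Plugging in a = 1.88 yields A = 0.07738.

A^2 ≈ 0.00599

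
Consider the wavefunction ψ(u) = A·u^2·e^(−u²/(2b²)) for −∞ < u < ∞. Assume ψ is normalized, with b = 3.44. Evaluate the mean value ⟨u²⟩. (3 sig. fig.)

⟨u^2⟩ ≈ 29.6

By definition ⟨u²⟩ = ∫ u^2 |ψ(u)|² du.
With ∫_{−∞}^{∞} u^(2m) e^(−αu²) du = (2m−1)!!·√π / (2^m α^(m+1/2)), evaluating both integrals, ⟨u²⟩ = 5·b^2/2.
With b = 3.44, ⟨u^2⟩ = 29.58.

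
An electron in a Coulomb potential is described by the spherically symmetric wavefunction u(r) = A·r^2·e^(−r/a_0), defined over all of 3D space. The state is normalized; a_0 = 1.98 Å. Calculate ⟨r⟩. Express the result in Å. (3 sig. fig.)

By definition ⟨r⟩ = ∫ r |u(r)|² 4πr² dr.
Using ∫₀^∞ rⁿ e^(−αr) dr = n!/αⁿ⁺¹, the ratio of the moment integral to the normalization integral gives ⟨r⟩ = 7·a_0/2.
With a_0 = 1.98, ⟨r⟩ = 6.930.

⟨r⟩ ≈ 6.93 Å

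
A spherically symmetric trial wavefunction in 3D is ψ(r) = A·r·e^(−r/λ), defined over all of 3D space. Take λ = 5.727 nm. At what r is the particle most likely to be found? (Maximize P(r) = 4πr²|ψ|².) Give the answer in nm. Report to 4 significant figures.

r ≈ 11.45 nm

Differentiate P(r) = 4πr²|ψ|² with respect to r and set to zero.
This gives r = 2·λ.
With λ = 5.727, the most probable radial distance is 11.454 nm.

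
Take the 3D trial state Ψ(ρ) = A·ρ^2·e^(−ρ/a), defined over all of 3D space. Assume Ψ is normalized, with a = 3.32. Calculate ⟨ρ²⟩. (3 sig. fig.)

The expectation value is the |Ψ|²-weighted average of ρ^2: ∫ ρ^2|Ψ|² 4πρ² dρ.
With ∫₀^∞ ρ^8 e^(−αρ) dρ = 8!/α^9, since the A² factors cancel between numerator and denominator, ⟨ρ²⟩ = 14·a^2.
Putting a = 3.32 gives 154.3.

⟨ρ^2⟩ ≈ 154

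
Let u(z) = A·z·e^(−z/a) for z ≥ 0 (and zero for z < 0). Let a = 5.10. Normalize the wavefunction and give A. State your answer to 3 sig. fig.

A ≈ 0.174

Require ∫ |u|² dz = 1 over the whole domain.
Carrying out the integral gives A² · a^3/4.
With a = 5.10: A² = 0.03015 and A = 0.1736.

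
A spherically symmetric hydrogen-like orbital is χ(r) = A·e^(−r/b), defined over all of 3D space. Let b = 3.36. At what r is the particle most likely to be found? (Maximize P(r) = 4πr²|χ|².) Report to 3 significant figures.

r ≈ 3.36

The maximum of P(r) = 4πr²|χ|² occurs where its derivative vanishes.
Solving yields r = b.
With b = 3.36, the most probable radial distance is 3.360.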